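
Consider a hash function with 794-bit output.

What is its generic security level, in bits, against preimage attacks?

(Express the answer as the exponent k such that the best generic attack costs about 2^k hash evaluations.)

Step 1: The hash has a 794-bit output.
Step 2: Preimage resistance means: given a digest h(x), it should be infeasible to find any input that hashes to it.
With a 794-bit output there are 2^794 possible digests, so a generic brute-force preimage search costs about 2^794 evaluations.
Step 3: Security level = 794 bits.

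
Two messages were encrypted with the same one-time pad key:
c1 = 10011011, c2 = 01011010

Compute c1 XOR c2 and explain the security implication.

Step 1: c1 XOR c2 = (m1 XOR k) XOR (m2 XOR k).
Step 2: By XOR associativity/commutativity: = m1 XOR m2 XOR k XOR k = m1 XOR m2.
Step 3: 10011011 XOR 01011010 = 11000001 = 193.
Step 4: The key cancels out! An attacker learns m1 XOR m2 = 193, revealing the relationship between plaintexts.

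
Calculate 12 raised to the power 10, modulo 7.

Step 1: Compute 12^10 mod 7 step by step, reducing modulo 7 at each step.
  12^1 mod 7 = 5
  12^2 mod 7 = (5 * 12) mod 7 = 4
  12^3 mod 7 = (4 * 12) mod 7 = 6
  12^4 mod 7 = (6 * 12) mod 7 = 2
  12^5 mod 7 = (2 * 12) mod 7 = 3
  12^6 mod 7 = (3 * 12) mod 7 = 1
  12^7 mod 7 = (1 * 12) mod 7 = 5
  12^8 mod 7 = (5 * 12) mod 7 = 4
  12^9 mod 7 = (4 * 12) mod 7 = 6
  12^10 mod 7 = (6 * 12) mod 7 = 2
Step 2: Result = 2.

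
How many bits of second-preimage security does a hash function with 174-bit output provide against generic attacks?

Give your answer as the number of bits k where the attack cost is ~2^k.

Step 1: The hash has a 174-bit output.
Step 2: Second-preimage resistance means: given a specific input x, it should be infeasible to find a different y with h(y) = h(x).
With a 174-bit output, a generic search for a second preimage costs about 2^174 evaluations (each trial matches the fixed target with probability 2^-174).
Step 3: Security level = 174 bits.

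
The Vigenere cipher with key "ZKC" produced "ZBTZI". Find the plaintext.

Step 1: Extend key: ZKCZK
Step 2: Decrypt each letter (c - k) mod 26:
  Z(25) - Z(25) = (25-25) mod 26 = 0 = A
  B(1) - K(10) = (1-10) mod 26 = 17 = R
  T(19) - C(2) = (19-2) mod 26 = 17 = R
  Z(25) - Z(25) = (25-25) mod 26 = 0 = A
  I(8) - K(10) = (8-10) mod 26 = 24 = Y
Plaintext: ARRAY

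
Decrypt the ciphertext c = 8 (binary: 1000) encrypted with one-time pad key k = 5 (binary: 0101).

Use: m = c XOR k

Step 1: XOR ciphertext with key:
  Ciphertext: 1000
  Key:        0101
  XOR:        1101
Step 2: Plaintext = 1101 = 13 in decimal.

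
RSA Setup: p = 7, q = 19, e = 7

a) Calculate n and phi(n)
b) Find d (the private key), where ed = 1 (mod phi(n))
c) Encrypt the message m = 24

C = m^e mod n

Step 1: n = 7 * 19 = 133.
Step 2: phi(n) = (7-1)(19-1) = 6 * 18 = 108.
Step 3: Find d = 7^(-1) mod 108 = 31.
  Verify: 7 * 31 = 217 = 1 (mod 108).
Step 4: C = 24^7 mod 133 = 73.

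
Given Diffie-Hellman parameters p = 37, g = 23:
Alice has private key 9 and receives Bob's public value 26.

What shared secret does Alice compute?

Step 1: s = B^a mod p = 26^9 mod 37.
  26^1 mod 37 = 26
  26^2 mod 37 = (26 * 26) mod 37 = 10
  26^3 mod 37 = (10 * 26) mod 37 = 1
  26^4 mod 37 = (1 * 26) mod 37 = 26
  26^5 mod 37 = (26 * 26) mod 37 = 10
  26^6 mod 37 = (10 * 26) mod 37 = 1
  26^7 mod 37 = (1 * 26) mod 37 = 26
  26^8 mod 37 = (26 * 26) mod 37 = 10
  26^9 mod 37 = (10 * 26) mod 37 = 1
Result: shared secret = 1.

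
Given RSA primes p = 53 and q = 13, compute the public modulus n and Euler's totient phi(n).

Step 1: n = p * q = 53 * 13 = 689.
Step 2: phi(n) = (p-1)(q-1) = 52 * 12 = 624.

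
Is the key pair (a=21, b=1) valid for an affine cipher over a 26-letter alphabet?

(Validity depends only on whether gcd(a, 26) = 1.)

Step 1: Compute gcd(21, 26).
Step 2: gcd(21, 26) = 1.
Since gcd = 1, 21 is coprime with 26, so it is a valid key.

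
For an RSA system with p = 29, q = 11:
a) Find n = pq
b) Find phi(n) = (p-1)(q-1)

Step 1: n = p * q = 29 * 11 = 319.
Step 2: phi(n) = (p-1)(q-1) = 28 * 10 = 280.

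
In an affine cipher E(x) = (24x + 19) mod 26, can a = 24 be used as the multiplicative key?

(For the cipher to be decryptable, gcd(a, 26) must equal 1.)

Step 1: Compute gcd(24, 26).
Step 2: gcd(24, 26) = 2.
Since gcd = 2 != 1, 24 shares a common factor with 26, so it cannot be used.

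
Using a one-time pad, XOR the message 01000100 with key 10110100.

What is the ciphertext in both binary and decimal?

Step 1: Write out the XOR operation bit by bit:
  Message: 01000100
  Key:     10110100
  XOR:     11110000
Step 2: Convert to decimal: 11110000 = 240.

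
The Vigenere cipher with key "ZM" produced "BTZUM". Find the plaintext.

Step 1: Extend key: ZMZMZ
Step 2: Decrypt each letter (c - k) mod 26:
  B(1) - Z(25) = (1-25) mod 26 = 2 = C
  T(19) - M(12) = (19-12) mod 26 = 7 = H
  Z(25) - Z(25) = (25-25) mod 26 = 0 = A
  U(20) - M(12) = (20-12) mod 26 = 8 = I
  M(12) - Z(25) = (12-25) mod 26 = 13 = N
Plaintext: CHAIN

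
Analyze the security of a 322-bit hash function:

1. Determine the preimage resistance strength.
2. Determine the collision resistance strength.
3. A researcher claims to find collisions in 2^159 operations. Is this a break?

Step 1: Preimage resistance requires brute-force of 2^322 operations.
Step 2: Collision resistance (birthday bound) = 2^(322/2) = 2^161.
Step 3: The claimed attack costs 2^159 operations.
Step 4: Since 2^159 < 2^161, the claimed attack beats the generic birthday bound, so collision resistance is broken.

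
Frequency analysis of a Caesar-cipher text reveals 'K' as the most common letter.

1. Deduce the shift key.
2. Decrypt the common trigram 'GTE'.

Step 1: In English, 'E' is the most frequent letter (12.7%).
Step 2: The most frequent ciphertext letter is 'K' (position 10).
Step 3: Shift = (10 - 4) mod 26 = 6.
Step 4: Decrypt 'GTE' by shifting back 6:
  G -> A
  T -> N
  E -> Y
Step 5: 'GTE' decrypts to 'ANY'.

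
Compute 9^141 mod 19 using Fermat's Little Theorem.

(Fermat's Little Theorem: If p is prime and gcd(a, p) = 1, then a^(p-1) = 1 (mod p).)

Step 1: Since 19 is prime, by Fermat's Little Theorem: 9^18 = 1 (mod 19).
Step 2: Reduce exponent: 141 mod 18 = 15.
Step 3: So 9^141 = 9^15 (mod 19).
Step 4: 9^15 mod 19 = 11.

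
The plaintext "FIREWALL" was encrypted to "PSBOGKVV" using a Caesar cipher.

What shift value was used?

Step 1: Compare first letters: F (position 5) -> P (position 15).
Step 2: Shift = (15 - 5) mod 26 = 10.
The shift value is 10.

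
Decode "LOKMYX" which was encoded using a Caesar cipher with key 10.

Step 1: Reverse the shift by subtracting 10 from each letter position.
  L (position 11) -> position (11-10) mod 26 = 1 -> B
  O (position 14) -> position (14-10) mod 26 = 4 -> E
  K (position 10) -> position (10-10) mod 26 = 0 -> A
  M (position 12) -> position (12-10) mod 26 = 2 -> C
  Y (position 24) -> position (24-10) mod 26 = 14 -> O
  X (position 23) -> position (23-10) mod 26 = 13 -> N
Decrypted message: BEACON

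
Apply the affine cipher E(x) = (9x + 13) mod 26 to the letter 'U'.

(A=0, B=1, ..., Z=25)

Step 1: Convert 'U' to number: x = 20.
Step 2: E(20) = (9 * 20 + 13) mod 26 = 193 mod 26 = 11.
Step 3: Convert 11 back to letter: L.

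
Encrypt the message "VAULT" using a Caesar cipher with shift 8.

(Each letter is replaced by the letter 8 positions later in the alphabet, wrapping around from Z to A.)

Step 1: For each letter, shift forward by 8 positions (mod 26).
  V (position 21) -> position (21+8) mod 26 = 3 -> D
  A (position 0) -> position (0+8) mod 26 = 8 -> I
  U (position 20) -> position (20+8) mod 26 = 2 -> C
  L (position 11) -> position (11+8) mod 26 = 19 -> T
  T (position 19) -> position (19+8) mod 26 = 1 -> B
Result: DICTB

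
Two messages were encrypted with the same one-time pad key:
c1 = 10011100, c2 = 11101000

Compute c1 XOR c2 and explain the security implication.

Step 1: c1 XOR c2 = (m1 XOR k) XOR (m2 XOR k).
Step 2: By XOR associativity/commutativity: = m1 XOR m2 XOR k XOR k = m1 XOR m2.
Step 3: 10011100 XOR 11101000 = 01110100 = 116.
Step 4: The key cancels out! An attacker learns m1 XOR m2 = 116, revealing the relationship between plaintexts.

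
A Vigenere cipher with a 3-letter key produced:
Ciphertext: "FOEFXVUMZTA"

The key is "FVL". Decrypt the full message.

Step 1: Key 'FVL' has length 3. Extended key: FVLFVLFVLFV
Step 2: Decrypt each position:
  F(5) - F(5) = 0 = A
  O(14) - V(21) = 19 = T
  E(4) - L(11) = 19 = T
  F(5) - F(5) = 0 = A
  X(23) - V(21) = 2 = C
  V(21) - L(11) = 10 = K
  U(20) - F(5) = 15 = P
  M(12) - V(21) = 17 = R
  Z(25) - L(11) = 14 = O
  T(19) - F(5) = 14 = O
  A(0) - V(21) = 5 = F
Plaintext: ATTACKPROOF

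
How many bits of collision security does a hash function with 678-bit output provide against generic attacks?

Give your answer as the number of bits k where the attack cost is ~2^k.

Step 1: The hash has a 678-bit output.
Step 2: Collision resistance means it should be infeasible to find any x != y with h(x) = h(y).
By the birthday bound, a generic collision search succeeds after about sqrt(2^678) = 2^(678/2) = 2^339 evaluations.
Step 3: Security level = 339 bits.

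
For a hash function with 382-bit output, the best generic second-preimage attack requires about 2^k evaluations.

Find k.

Step 1: The hash has a 382-bit output.
Step 2: Second-preimage resistance means: given a specific input x, it should be infeasible to find a different y with h(y) = h(x).
With a 382-bit output, a generic search for a second preimage costs about 2^382 evaluations (each trial matches the fixed target with probability 2^-382).
Step 3: Security level = 382 bits.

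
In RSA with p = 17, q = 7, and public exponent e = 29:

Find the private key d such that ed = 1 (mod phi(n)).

Step 1: n = 17 * 7 = 119.
Step 2: phi(n) = 16 * 6 = 96.
Step 3: Find d such that 29 * d = 1 (mod 96).
Step 4: d = 29^(-1) mod 96 = 53.
Verification: 29 * 53 = 1537 = 16 * 96 + 1.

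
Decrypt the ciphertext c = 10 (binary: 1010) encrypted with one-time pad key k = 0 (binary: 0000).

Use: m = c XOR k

Step 1: XOR ciphertext with key:
  Ciphertext: 1010
  Key:        0000
  XOR:        1010
Step 2: Plaintext = 1010 = 10 in decimal.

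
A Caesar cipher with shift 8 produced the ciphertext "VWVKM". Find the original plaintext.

Step 1: Reverse the shift by subtracting 8 from each letter position.
  V (position 21) -> position (21-8) mod 26 = 13 -> N
  W (position 22) -> position (22-8) mod 26 = 14 -> O
  V (position 21) -> position (21-8) mod 26 = 13 -> N
  K (position 10) -> position (10-8) mod 26 = 2 -> C
  M (position 12) -> position (12-8) mod 26 = 4 -> E
Decrypted message: NONCE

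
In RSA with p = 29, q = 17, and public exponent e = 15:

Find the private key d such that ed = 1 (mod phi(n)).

Step 1: n = 29 * 17 = 493.
Step 2: phi(n) = 28 * 16 = 448.
Step 3: Find d such that 15 * d = 1 (mod 448).
Step 4: d = 15^(-1) mod 448 = 239.
Verification: 15 * 239 = 3585 = 8 * 448 + 1.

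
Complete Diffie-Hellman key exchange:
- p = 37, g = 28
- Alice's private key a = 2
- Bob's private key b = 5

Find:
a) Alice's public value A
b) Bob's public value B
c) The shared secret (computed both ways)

Step 1: A = g^a mod p = 28^2 mod 37 = 7.
Step 2: B = g^b mod p = 28^5 mod 37 = 3.
Step 3: Alice computes s = B^a mod p = 3^2 mod 37 = 9.
Step 4: Bob computes s = A^b mod p = 7^5 mod 37 = 9.
Both sides agree: shared secret = 9.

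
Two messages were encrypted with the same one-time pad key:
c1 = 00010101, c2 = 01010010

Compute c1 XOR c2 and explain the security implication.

Step 1: c1 XOR c2 = (m1 XOR k) XOR (m2 XOR k).
Step 2: By XOR associativity/commutativity: = m1 XOR m2 XOR k XOR k = m1 XOR m2.
Step 3: 00010101 XOR 01010010 = 01000111 = 71.
Step 4: The key cancels out! An attacker learns m1 XOR m2 = 71, revealing the relationship between plaintexts.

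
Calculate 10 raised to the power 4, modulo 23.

Step 1: Compute 10^4 mod 23 step by step, reducing modulo 23 at each step.
  10^1 mod 23 = 10
  10^2 mod 23 = (10 * 10) mod 23 = 8
  10^3 mod 23 = (8 * 10) mod 23 = 11
  10^4 mod 23 = (11 * 10) mod 23 = 18
Step 2: Result = 18.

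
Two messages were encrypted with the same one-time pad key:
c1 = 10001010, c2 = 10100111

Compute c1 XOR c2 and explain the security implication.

Step 1: c1 XOR c2 = (m1 XOR k) XOR (m2 XOR k).
Step 2: By XOR associativity/commutativity: = m1 XOR m2 XOR k XOR k = m1 XOR m2.
Step 3: 10001010 XOR 10100111 = 00101101 = 45.
Step 4: The key cancels out! An attacker learns m1 XOR m2 = 45, revealing the relationship between plaintexts.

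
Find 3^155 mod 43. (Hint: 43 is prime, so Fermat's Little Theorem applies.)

Step 1: Since 43 is prime, by Fermat's Little Theorem: 3^42 = 1 (mod 43).
Step 2: Reduce exponent: 155 mod 42 = 29.
Step 3: So 3^155 = 3^29 (mod 43).
Step 4: 3^29 mod 43 = 18.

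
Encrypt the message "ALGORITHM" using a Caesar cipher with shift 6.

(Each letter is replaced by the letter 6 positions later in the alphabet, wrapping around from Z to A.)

Step 1: For each letter, shift forward by 6 positions (mod 26).
  A (position 0) -> position (0+6) mod 26 = 6 -> G
  L (position 11) -> position (11+6) mod 26 = 17 -> R
  G (position 6) -> position (6+6) mod 26 = 12 -> M
  O (position 14) -> position (14+6) mod 26 = 20 -> U
  R (position 17) -> position (17+6) mod 26 = 23 -> X
  I (position 8) -> position (8+6) mod 26 = 14 -> O
  T (position 19) -> position (19+6) mod 26 = 25 -> Z
  H (position 7) -> position (7+6) mod 26 = 13 -> N
  M (position 12) -> position (12+6) mod 26 = 18 -> S
Result: GRMUXOZNS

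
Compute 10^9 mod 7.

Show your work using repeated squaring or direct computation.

Step 1: Compute 10^9 mod 7 step by step, reducing modulo 7 at each step.
  10^1 mod 7 = 3
  10^2 mod 7 = (3 * 10) mod 7 = 2
  10^3 mod 7 = (2 * 10) mod 7 = 6
  10^4 mod 7 = (6 * 10) mod 7 = 4
  10^5 mod 7 = (4 * 10) mod 7 = 5
  10^6 mod 7 = (5 * 10) mod 7 = 1
  10^7 mod 7 = (1 * 10) mod 7 = 3
  10^8 mod 7 = (3 * 10) mod 7 = 2
  10^9 mod 7 = (2 * 10) mod 7 = 6
Step 2: Result = 6.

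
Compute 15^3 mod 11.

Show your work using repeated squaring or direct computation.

Step 1: Compute 15^3 mod 11 step by step, reducing modulo 11 at each step.
  15^1 mod 11 = 4
  15^2 mod 11 = (4 * 15) mod 11 = 5
  15^3 mod 11 = (5 * 15) mod 11 = 9
Step 2: Result = 9.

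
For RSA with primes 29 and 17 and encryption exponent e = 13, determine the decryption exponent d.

Step 1: n = 29 * 17 = 493.
Step 2: phi(n) = 28 * 16 = 448.
Step 3: Find d such that 13 * d = 1 (mod 448).
Step 4: d = 13^(-1) mod 448 = 69.
Verification: 13 * 69 = 897 = 2 * 448 + 1.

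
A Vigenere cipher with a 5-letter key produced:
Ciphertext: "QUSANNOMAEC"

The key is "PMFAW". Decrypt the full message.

Step 1: Key 'PMFAW' has length 5. Extended key: PMFAWPMFAWP
Step 2: Decrypt each position:
  Q(16) - P(15) = 1 = B
  U(20) - M(12) = 8 = I
  S(18) - F(5) = 13 = N
  A(0) - A(0) = 0 = A
  N(13) - W(22) = 17 = R
  N(13) - P(15) = 24 = Y
  O(14) - M(12) = 2 = C
  M(12) - F(5) = 7 = H
  A(0) - A(0) = 0 = A
  E(4) - W(22) = 8 = I
  C(2) - P(15) = 13 = N
Plaintext: BINARYCHAIN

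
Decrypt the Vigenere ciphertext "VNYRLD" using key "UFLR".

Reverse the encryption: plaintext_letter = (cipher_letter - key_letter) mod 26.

Step 1: Extend key: UFLRUF
Step 2: Decrypt each letter (c - k) mod 26:
  V(21) - U(20) = (21-20) mod 26 = 1 = B
  N(13) - F(5) = (13-5) mod 26 = 8 = I
  Y(24) - L(11) = (24-11) mod 26 = 13 = N
  R(17) - R(17) = (17-17) mod 26 = 0 = A
  L(11) - U(20) = (11-20) mod 26 = 17 = R
  D(3) - F(5) = (3-5) mod 26 = 24 = Y
Plaintext: BINARY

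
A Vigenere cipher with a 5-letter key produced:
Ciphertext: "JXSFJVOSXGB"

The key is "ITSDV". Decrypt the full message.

Step 1: Key 'ITSDV' has length 5. Extended key: ITSDVITSDVI
Step 2: Decrypt each position:
  J(9) - I(8) = 1 = B
  X(23) - T(19) = 4 = E
  S(18) - S(18) = 0 = A
  F(5) - D(3) = 2 = C
  J(9) - V(21) = 14 = O
  V(21) - I(8) = 13 = N
  O(14) - T(19) = 21 = V
  S(18) - S(18) = 0 = A
  X(23) - D(3) = 20 = U
  G(6) - V(21) = 11 = L
  B(1) - I(8) = 19 = T
Plaintext: BEACONVAULT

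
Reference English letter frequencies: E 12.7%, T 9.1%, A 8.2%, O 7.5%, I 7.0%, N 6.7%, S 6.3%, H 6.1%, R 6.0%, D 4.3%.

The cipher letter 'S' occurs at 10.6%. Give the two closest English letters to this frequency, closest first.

Step 1: Observed frequency of 'S' is 10.6%.
Step 2: Compute distances to each reference frequency and sort:
  T (9.1%): difference = 1.5% <-- BEST
  E (12.7%): difference = 2.1% <-- RUNNER-UP
  A (8.2%): difference = 2.4%
  O (7.5%): difference = 3.1%
  I (7.0%): difference = 3.6%
Step 3: Most likely is 'T' (9.1%, diff 1.5%); second most likely is 'E' (12.7%, diff 2.1%).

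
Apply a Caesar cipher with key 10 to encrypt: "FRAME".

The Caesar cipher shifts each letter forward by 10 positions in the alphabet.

Step 1: For each letter, shift forward by 10 positions (mod 26).
  F (position 5) -> position (5+10) mod 26 = 15 -> P
  R (position 17) -> position (17+10) mod 26 = 1 -> B
  A (position 0) -> position (0+10) mod 26 = 10 -> K
  M (position 12) -> position (12+10) mod 26 = 22 -> W
  E (position 4) -> position (4+10) mod 26 = 14 -> O
Result: PBKWO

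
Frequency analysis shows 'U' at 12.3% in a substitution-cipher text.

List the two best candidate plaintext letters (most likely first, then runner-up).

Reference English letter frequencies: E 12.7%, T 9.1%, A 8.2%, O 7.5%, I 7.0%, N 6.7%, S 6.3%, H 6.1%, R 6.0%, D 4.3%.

Step 1: Observed frequency of 'U' is 12.3%.
Step 2: Compute distances to each reference frequency and sort:
  E (12.7%): difference = 0.4% <-- BEST
  T (9.1%): difference = 3.2% <-- RUNNER-UP
  A (8.2%): difference = 4.1%
  O (7.5%): difference = 4.8%
  I (7.0%): difference = 5.3%
Step 3: Most likely is 'E' (12.7%, diff 0.4%); second most likely is 'T' (9.1%, diff 3.2%).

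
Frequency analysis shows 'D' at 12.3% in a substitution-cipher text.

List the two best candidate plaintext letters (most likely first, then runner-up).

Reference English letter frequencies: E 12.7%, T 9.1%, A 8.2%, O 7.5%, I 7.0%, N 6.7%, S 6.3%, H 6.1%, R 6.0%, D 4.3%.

Step 1: Observed frequency of 'D' is 12.3%.
Step 2: Compute distances to each reference frequency and sort:
  E (12.7%): difference = 0.4% <-- BEST
  T (9.1%): difference = 3.2% <-- RUNNER-UP
  A (8.2%): difference = 4.1%
  O (7.5%): difference = 4.8%
  I (7.0%): difference = 5.3%
Step 3: Most likely is 'E' (12.7%, diff 0.4%); second most likely is 'T' (9.1%, diff 3.2%).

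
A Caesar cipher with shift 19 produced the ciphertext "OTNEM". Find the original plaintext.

Step 1: Reverse the shift by subtracting 19 from each letter position.
  O (position 14) -> position (14-19) mod 26 = 21 -> V
  T (position 19) -> position (19-19) mod 26 = 0 -> A
  N (position 13) -> position (13-19) mod 26 = 20 -> U
  E (position 4) -> position (4-19) mod 26 = 11 -> L
  M (position 12) -> position (12-19) mod 26 = 19 -> T
Decrypted message: VAULT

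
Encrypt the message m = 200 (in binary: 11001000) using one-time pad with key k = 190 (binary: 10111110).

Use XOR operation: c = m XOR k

Step 1: Write out the XOR operation bit by bit:
  Message: 11001000
  Key:     10111110
  XOR:     01110110
Step 2: Convert to decimal: 01110110 = 118.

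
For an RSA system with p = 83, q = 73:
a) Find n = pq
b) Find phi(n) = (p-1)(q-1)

Step 1: n = p * q = 83 * 73 = 6059.
Step 2: phi(n) = (p-1)(q-1) = 82 * 72 = 5904.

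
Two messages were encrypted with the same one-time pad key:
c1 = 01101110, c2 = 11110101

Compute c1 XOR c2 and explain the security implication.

Step 1: c1 XOR c2 = (m1 XOR k) XOR (m2 XOR k).
Step 2: By XOR associativity/commutativity: = m1 XOR m2 XOR k XOR k = m1 XOR m2.
Step 3: 01101110 XOR 11110101 = 10011011 = 155.
Step 4: The key cancels out! An attacker learns m1 XOR m2 = 155, revealing the relationship between plaintexts.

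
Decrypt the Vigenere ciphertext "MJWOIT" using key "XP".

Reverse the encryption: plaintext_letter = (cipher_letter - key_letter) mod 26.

Step 1: Extend key: XPXPXP
Step 2: Decrypt each letter (c - k) mod 26:
  M(12) - X(23) = (12-23) mod 26 = 15 = P
  J(9) - P(15) = (9-15) mod 26 = 20 = U
  W(22) - X(23) = (22-23) mod 26 = 25 = Z
  O(14) - P(15) = (14-15) mod 26 = 25 = Z
  I(8) - X(23) = (8-23) mod 26 = 11 = L
  T(19) - P(15) = (19-15) mod 26 = 4 = E
Plaintext: PUZZLE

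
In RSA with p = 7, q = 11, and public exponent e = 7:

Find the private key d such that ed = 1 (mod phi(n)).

Step 1: n = 7 * 11 = 77.
Step 2: phi(n) = 6 * 10 = 60.
Step 3: Find d such that 7 * d = 1 (mod 60).
Step 4: d = 7^(-1) mod 60 = 43.
Verification: 7 * 43 = 301 = 5 * 60 + 1.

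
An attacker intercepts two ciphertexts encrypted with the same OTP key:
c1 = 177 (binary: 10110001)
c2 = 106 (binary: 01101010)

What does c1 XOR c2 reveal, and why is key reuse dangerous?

Step 1: c1 XOR c2 = (m1 XOR k) XOR (m2 XOR k).
Step 2: By XOR associativity/commutativity: = m1 XOR m2 XOR k XOR k = m1 XOR m2.
Step 3: 10110001 XOR 01101010 = 11011011 = 219.
Step 4: The key cancels out! An attacker learns m1 XOR m2 = 219, revealing the relationship between plaintexts.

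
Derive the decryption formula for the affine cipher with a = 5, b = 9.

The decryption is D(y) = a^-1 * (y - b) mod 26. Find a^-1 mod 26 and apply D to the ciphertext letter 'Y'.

Step 1: Find a^-1, the modular inverse of 5 mod 26.
Step 2: We need 5 * a^-1 = 1 (mod 26).
Step 3: 5 * 21 = 105 = 4 * 26 + 1, so a^-1 = 21.
Step 4: D(y) = 21(y - 9) mod 26.
Step 5: Apply to 'Y' (y = 24): D(24) = 21 * (24 - 9) mod 26 = 21 * 15 mod 26 = 3 -> 'D'.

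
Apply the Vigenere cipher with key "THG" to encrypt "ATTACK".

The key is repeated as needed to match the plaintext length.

Step 1: Repeat key to match plaintext length:
  Plaintext: ATTACK
  Key:       THGTHG
Step 2: Encrypt each letter:
  A(0) + T(19) = (0+19) mod 26 = 19 = T
  T(19) + H(7) = (19+7) mod 26 = 0 = A
  T(19) + G(6) = (19+6) mod 26 = 25 = Z
  A(0) + T(19) = (0+19) mod 26 = 19 = T
  C(2) + H(7) = (2+7) mod 26 = 9 = J
  K(10) + G(6) = (10+6) mod 26 = 16 = Q
Ciphertext: TAZTJQ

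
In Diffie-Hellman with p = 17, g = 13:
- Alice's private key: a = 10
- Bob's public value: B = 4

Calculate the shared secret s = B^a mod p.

Step 1: s = B^a mod p = 4^10 mod 17.
  4^1 mod 17 = 4
  4^2 mod 17 = (4 * 4) mod 17 = 16
  4^3 mod 17 = (16 * 4) mod 17 = 13
  4^4 mod 17 = (13 * 4) mod 17 = 1
  4^5 mod 17 = (1 * 4) mod 17 = 4
  4^6 mod 17 = (4 * 4) mod 17 = 16
  4^7 mod 17 = (16 * 4) mod 17 = 13
  4^8 mod 17 = (13 * 4) mod 17 = 1
  4^9 mod 17 = (1 * 4) mod 17 = 4
  4^10 mod 17 = (4 * 4) mod 17 = 16
Result: shared secret = 16.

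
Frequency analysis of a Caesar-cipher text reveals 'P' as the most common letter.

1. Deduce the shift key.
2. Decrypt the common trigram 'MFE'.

Step 1: In English, 'E' is the most frequent letter (12.7%).
Step 2: The most frequent ciphertext letter is 'P' (position 15).
Step 3: Shift = (15 - 4) mod 26 = 11.
Step 4: Decrypt 'MFE' by shifting back 11:
  M -> B
  F -> U
  E -> T
Step 5: 'MFE' decrypts to 'BUT'.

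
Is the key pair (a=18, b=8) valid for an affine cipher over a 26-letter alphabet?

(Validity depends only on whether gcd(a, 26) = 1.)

Step 1: Compute gcd(18, 26).
Step 2: gcd(18, 26) = 2.
Since gcd = 2 != 1, 18 shares a common factor with 26, so it cannot be used.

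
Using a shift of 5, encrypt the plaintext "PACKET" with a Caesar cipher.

Step 1: For each letter, shift forward by 5 positions (mod 26).
  P (position 15) -> position (15+5) mod 26 = 20 -> U
  A (position 0) -> position (0+5) mod 26 = 5 -> F
  C (position 2) -> position (2+5) mod 26 = 7 -> H
  K (position 10) -> position (10+5) mod 26 = 15 -> P
  E (position 4) -> position (4+5) mod 26 = 9 -> J
  T (position 19) -> position (19+5) mod 26 = 24 -> Y
Result: UFHPJY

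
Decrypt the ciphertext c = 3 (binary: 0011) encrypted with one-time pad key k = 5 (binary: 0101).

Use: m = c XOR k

Step 1: XOR ciphertext with key:
  Ciphertext: 0011
  Key:        0101
  XOR:        0110
Step 2: Plaintext = 0110 = 6 in decimal.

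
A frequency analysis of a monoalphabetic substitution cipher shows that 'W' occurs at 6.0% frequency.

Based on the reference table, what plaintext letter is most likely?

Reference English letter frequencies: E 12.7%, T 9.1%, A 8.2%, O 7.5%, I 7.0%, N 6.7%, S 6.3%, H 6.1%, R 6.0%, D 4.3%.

Step 1: The observed frequency is 6.0%.
Step 2: Compare with English frequencies:
  E: 12.7% (difference: 6.7%)
  T: 9.1% (difference: 3.1%)
  A: 8.2% (difference: 2.2%)
  O: 7.5% (difference: 1.5%)
  I: 7.0% (difference: 1.0%)
  N: 6.7% (difference: 0.7%)
  S: 6.3% (difference: 0.3%)
  H: 6.1% (difference: 0.1%)
  R: 6.0% (difference: 0.0%) <-- closest
  D: 4.3% (difference: 1.7%)
Step 3: 'W' most likely represents 'R' (frequency 6.0%).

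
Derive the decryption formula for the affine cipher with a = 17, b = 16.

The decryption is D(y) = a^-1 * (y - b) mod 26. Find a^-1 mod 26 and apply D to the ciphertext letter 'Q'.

Step 1: Find a^-1, the modular inverse of 17 mod 26.
Step 2: We need 17 * a^-1 = 1 (mod 26).
Step 3: 17 * 23 = 391 = 15 * 26 + 1, so a^-1 = 23.
Step 4: D(y) = 23(y - 16) mod 26.
Step 5: Apply to 'Q' (y = 16): D(16) = 23 * (16 - 16) mod 26 = 23 * 0 mod 26 = 0 -> 'A'.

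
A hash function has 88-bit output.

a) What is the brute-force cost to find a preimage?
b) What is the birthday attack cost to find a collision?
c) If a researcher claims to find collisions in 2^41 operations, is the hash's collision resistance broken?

Step 1: Preimage resistance requires brute-force of 2^88 operations.
Step 2: Collision resistance (birthday bound) = 2^(88/2) = 2^44.
Step 3: The claimed attack costs 2^41 operations.
Step 4: Since 2^41 < 2^44, the claimed attack beats the generic birthday bound, so collision resistance is broken.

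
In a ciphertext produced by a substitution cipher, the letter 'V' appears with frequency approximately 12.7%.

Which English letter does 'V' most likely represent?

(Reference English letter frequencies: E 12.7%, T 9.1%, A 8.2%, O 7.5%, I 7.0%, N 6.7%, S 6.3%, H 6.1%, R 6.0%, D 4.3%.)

Step 1: The observed frequency is 12.7%.
Step 2: Compare with English frequencies:
  E: 12.7% (difference: 0.0%) <-- closest
  T: 9.1% (difference: 3.6%)
  A: 8.2% (difference: 4.5%)
  O: 7.5% (difference: 5.2%)
  I: 7.0% (difference: 5.7%)
  N: 6.7% (difference: 6.0%)
  S: 6.3% (difference: 6.4%)
  H: 6.1% (difference: 6.6%)
  R: 6.0% (difference: 6.7%)
  D: 4.3% (difference: 8.4%)
Step 3: 'V' most likely represents 'E' (frequency 12.7%).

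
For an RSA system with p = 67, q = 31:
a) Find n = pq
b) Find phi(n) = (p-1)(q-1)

Step 1: n = p * q = 67 * 31 = 2077.
Step 2: phi(n) = (p-1)(q-1) = 66 * 30 = 1980.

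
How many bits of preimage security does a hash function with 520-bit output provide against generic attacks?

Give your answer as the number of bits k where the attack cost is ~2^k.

Step 1: The hash has a 520-bit output.
Step 2: Preimage resistance means: given a digest h(x), it should be infeasible to find any input that hashes to it.
With a 520-bit output there are 2^520 possible digests, so a generic brute-force preimage search costs about 2^520 evaluations.
Step 3: Security level = 520 bits.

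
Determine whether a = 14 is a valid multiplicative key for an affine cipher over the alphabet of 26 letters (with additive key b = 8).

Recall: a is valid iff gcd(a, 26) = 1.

Step 1: Compute gcd(14, 26).
Step 2: gcd(14, 26) = 2.
Since gcd = 2 != 1, 14 shares a common factor with 26, so it cannot be used.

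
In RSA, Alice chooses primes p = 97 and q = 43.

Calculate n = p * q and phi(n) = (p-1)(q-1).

Step 1: n = p * q = 97 * 43 = 4171.
Step 2: phi(n) = (p-1)(q-1) = 96 * 42 = 4032.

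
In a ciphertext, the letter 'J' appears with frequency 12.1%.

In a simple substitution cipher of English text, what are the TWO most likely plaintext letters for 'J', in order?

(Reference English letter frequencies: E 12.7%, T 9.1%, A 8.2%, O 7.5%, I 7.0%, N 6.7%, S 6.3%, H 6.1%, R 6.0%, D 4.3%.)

Step 1: Observed frequency of 'J' is 12.1%.
Step 2: Compute distances to each reference frequency and sort:
  E (12.7%): difference = 0.6% <-- BEST
  T (9.1%): difference = 3.0% <-- RUNNER-UP
  A (8.2%): difference = 3.9%
  O (7.5%): difference = 4.6%
  I (7.0%): difference = 5.1%
Step 3: Most likely is 'E' (12.7%, diff 0.6%); second most likely is 'T' (9.1%, diff 3.0%).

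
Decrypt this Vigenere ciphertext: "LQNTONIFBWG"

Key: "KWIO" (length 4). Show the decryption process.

Step 1: Key 'KWIO' has length 4. Extended key: KWIOKWIOKWI
Step 2: Decrypt each position:
  L(11) - K(10) = 1 = B
  Q(16) - W(22) = 20 = U
  N(13) - I(8) = 5 = F
  T(19) - O(14) = 5 = F
  O(14) - K(10) = 4 = E
  N(13) - W(22) = 17 = R
  I(8) - I(8) = 0 = A
  F(5) - O(14) = 17 = R
  B(1) - K(10) = 17 = R
  W(22) - W(22) = 0 = A
  G(6) - I(8) = 24 = Y
Plaintext: BUFFERARRAY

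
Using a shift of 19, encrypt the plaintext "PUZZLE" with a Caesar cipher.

Step 1: For each letter, shift forward by 19 positions (mod 26).
  P (position 15) -> position (15+19) mod 26 = 8 -> I
  U (position 20) -> position (20+19) mod 26 = 13 -> N
  Z (position 25) -> position (25+19) mod 26 = 18 -> S
  Z (position 25) -> position (25+19) mod 26 = 18 -> S
  L (position 11) -> position (11+19) mod 26 = 4 -> E
  E (position 4) -> position (4+19) mod 26 = 23 -> X
Result: INSSEX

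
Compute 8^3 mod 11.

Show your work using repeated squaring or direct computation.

Step 1: Compute 8^3 mod 11 step by step, reducing modulo 11 at each step.
  8^1 mod 11 = 8
  8^2 mod 11 = (8 * 8) mod 11 = 9
  8^3 mod 11 = (9 * 8) mod 11 = 6
Step 2: Result = 6.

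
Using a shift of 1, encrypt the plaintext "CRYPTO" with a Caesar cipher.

Step 1: For each letter, shift forward by 1 positions (mod 26).
  C (position 2) -> position (2+1) mod 26 = 3 -> D
  R (position 17) -> position (17+1) mod 26 = 18 -> S
  Y (position 24) -> position (24+1) mod 26 = 25 -> Z
  P (position 15) -> position (15+1) mod 26 = 16 -> Q
  T (position 19) -> position (19+1) mod 26 = 20 -> U
  O (position 14) -> position (14+1) mod 26 = 15 -> P
Result: DSZQUP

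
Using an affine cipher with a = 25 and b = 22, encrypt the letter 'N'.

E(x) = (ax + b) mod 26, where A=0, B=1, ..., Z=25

Step 1: Convert 'N' to number: x = 13.
Step 2: E(13) = (25 * 13 + 22) mod 26 = 347 mod 26 = 9.
Step 3: Convert 9 back to letter: J.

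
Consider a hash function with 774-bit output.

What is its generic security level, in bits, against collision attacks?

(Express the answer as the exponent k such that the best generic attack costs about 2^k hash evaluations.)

Step 1: The hash has a 774-bit output.
Step 2: Collision resistance means it should be infeasible to find any x != y with h(x) = h(y).
By the birthday bound, a generic collision search succeeds after about sqrt(2^774) = 2^(774/2) = 2^387 evaluations.
Step 3: Security level = 387 bits.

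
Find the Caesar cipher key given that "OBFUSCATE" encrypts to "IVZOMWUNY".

Step 1: Compare first letters: O (position 14) -> I (position 8).
Step 2: Shift = (8 - 14) mod 26 = 20.
The shift value is 20.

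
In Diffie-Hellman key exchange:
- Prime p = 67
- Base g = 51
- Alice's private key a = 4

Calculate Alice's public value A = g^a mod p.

Step 1: A = g^a mod p = 51^4 mod 67.
  51^1 mod 67 = 51
  51^2 mod 67 = (51 * 51) mod 67 = 55
  51^3 mod 67 = (55 * 51) mod 67 = 58
  51^4 mod 67 = (58 * 51) mod 67 = 10
Result: A = 10.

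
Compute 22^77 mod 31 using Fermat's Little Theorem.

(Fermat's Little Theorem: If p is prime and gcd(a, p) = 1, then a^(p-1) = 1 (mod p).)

Step 1: Since 31 is prime, by Fermat's Little Theorem: 22^30 = 1 (mod 31).
Step 2: Reduce exponent: 77 mod 30 = 17.
Step 3: So 22^77 = 22^17 (mod 31).
Step 4: 22^17 mod 31 = 12.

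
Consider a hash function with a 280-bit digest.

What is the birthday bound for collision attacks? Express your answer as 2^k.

Step 1: The birthday paradox gives collision probability ~50% after sqrt(2^n) = 2^(n/2) hashes.
Step 2: For 280-bit output: 2^(280/2) = 2^140.
Step 3: Approximately 2^140 hash computations needed.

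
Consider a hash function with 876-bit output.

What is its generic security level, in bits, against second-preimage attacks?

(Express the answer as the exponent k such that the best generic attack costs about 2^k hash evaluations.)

Step 1: The hash has a 876-bit output.
Step 2: Second-preimage resistance means: given a specific input x, it should be infeasible to find a different y with h(y) = h(x).
With a 876-bit output, a generic search for a second preimage costs about 2^876 evaluations (each trial matches the fixed target with probability 2^-876).
Step 3: Security level = 876 bits.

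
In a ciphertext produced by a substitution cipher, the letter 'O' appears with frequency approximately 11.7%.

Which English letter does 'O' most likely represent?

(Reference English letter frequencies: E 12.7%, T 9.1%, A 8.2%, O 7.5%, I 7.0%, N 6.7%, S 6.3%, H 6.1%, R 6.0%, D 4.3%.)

Step 1: The observed frequency is 11.7%.
Step 2: Compare with English frequencies:
  E: 12.7% (difference: 1.0%) <-- closest
  T: 9.1% (difference: 2.6%)
  A: 8.2% (difference: 3.5%)
  O: 7.5% (difference: 4.2%)
  I: 7.0% (difference: 4.7%)
  N: 6.7% (difference: 5.0%)
  S: 6.3% (difference: 5.4%)
  H: 6.1% (difference: 5.6%)
  R: 6.0% (difference: 5.7%)
  D: 4.3% (difference: 7.4%)
Step 3: 'O' most likely represents 'E' (frequency 12.7%).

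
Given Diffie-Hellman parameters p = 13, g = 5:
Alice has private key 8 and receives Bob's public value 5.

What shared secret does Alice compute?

Step 1: s = B^a mod p = 5^8 mod 13.
  5^1 mod 13 = 5
  5^2 mod 13 = (5 * 5) mod 13 = 12
  5^3 mod 13 = (12 * 5) mod 13 = 8
  5^4 mod 13 = (8 * 5) mod 13 = 1
  5^5 mod 13 = (1 * 5) mod 13 = 5
  5^6 mod 13 = (5 * 5) mod 13 = 12
  5^7 mod 13 = (12 * 5) mod 13 = 8
  5^8 mod 13 = (8 * 5) mod 13 = 1
Result: shared secret = 1.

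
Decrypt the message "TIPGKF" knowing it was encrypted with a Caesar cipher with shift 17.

Step 1: Reverse the shift by subtracting 17 from each letter position.
  T (position 19) -> position (19-17) mod 26 = 2 -> C
  I (position 8) -> position (8-17) mod 26 = 17 -> R
  P (position 15) -> position (15-17) mod 26 = 24 -> Y
  G (position 6) -> position (6-17) mod 26 = 15 -> P
  K (position 10) -> position (10-17) mod 26 = 19 -> T
  F (position 5) -> position (5-17) mod 26 = 14 -> O
Decrypted message: CRYPTO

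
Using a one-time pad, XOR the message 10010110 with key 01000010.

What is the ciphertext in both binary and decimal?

Step 1: Write out the XOR operation bit by bit:
  Message: 10010110
  Key:     01000010
  XOR:     11010100
Step 2: Convert to decimal: 11010100 = 212.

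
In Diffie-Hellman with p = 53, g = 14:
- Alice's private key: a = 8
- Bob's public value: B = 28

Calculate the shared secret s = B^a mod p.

Step 1: s = B^a mod p = 28^8 mod 53.
  28^1 mod 53 = 28
  28^2 mod 53 = (28 * 28) mod 53 = 42
  28^3 mod 53 = (42 * 28) mod 53 = 10
  28^4 mod 53 = (10 * 28) mod 53 = 15
  28^5 mod 53 = (15 * 28) mod 53 = 49
  28^6 mod 53 = (49 * 28) mod 53 = 47
  28^7 mod 53 = (47 * 28) mod 53 = 44
  28^8 mod 53 = (44 * 28) mod 53 = 13
Result: shared secret = 13.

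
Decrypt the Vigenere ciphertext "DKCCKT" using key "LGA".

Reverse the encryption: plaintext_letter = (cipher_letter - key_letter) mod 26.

Step 1: Extend key: LGALGA
Step 2: Decrypt each letter (c - k) mod 26:
  D(3) - L(11) = (3-11) mod 26 = 18 = S
  K(10) - G(6) = (10-6) mod 26 = 4 = E
  C(2) - A(0) = (2-0) mod 26 = 2 = C
  C(2) - L(11) = (2-11) mod 26 = 17 = R
  K(10) - G(6) = (10-6) mod 26 = 4 = E
  T(19) - A(0) = (19-0) mod 26 = 19 = T
Plaintext: SECRET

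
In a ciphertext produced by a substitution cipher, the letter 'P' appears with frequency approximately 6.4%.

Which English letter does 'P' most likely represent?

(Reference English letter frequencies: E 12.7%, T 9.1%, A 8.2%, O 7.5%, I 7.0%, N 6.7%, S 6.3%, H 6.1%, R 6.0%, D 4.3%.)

Step 1: The observed frequency is 6.4%.
Step 2: Compare with English frequencies:
  E: 12.7% (difference: 6.3%)
  T: 9.1% (difference: 2.7%)
  A: 8.2% (difference: 1.8%)
  O: 7.5% (difference: 1.1%)
  I: 7.0% (difference: 0.6%)
  N: 6.7% (difference: 0.3%)
  S: 6.3% (difference: 0.1%) <-- closest
  H: 6.1% (difference: 0.3%)
  R: 6.0% (difference: 0.4%)
  D: 4.3% (difference: 2.1%)
Step 3: 'P' most likely represents 'S' (frequency 6.3%).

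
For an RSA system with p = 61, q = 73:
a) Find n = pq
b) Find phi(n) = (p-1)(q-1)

Step 1: n = p * q = 61 * 73 = 4453.
Step 2: phi(n) = (p-1)(q-1) = 60 * 72 = 4320.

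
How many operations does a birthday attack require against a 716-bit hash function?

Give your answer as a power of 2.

Step 1: The birthday paradox gives collision probability ~50% after sqrt(2^n) = 2^(n/2) hashes.
Step 2: For 716-bit output: 2^(716/2) = 2^358.
Step 3: Approximately 2^358 hash computations needed.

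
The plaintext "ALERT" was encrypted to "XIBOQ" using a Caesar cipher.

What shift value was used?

Step 1: Compare first letters: A (position 0) -> X (position 23).
Step 2: Shift = (23 - 0) mod 26 = 23.
The shift value is 23.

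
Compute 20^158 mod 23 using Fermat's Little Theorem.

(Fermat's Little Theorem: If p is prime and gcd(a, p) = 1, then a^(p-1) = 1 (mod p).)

Step 1: Since 23 is prime, by Fermat's Little Theorem: 20^22 = 1 (mod 23).
Step 2: Reduce exponent: 158 mod 22 = 4.
Step 3: So 20^158 = 20^4 (mod 23).
Step 4: 20^4 mod 23 = 12.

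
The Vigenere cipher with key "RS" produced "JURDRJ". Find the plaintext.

Step 1: Extend key: RSRSRS
Step 2: Decrypt each letter (c - k) mod 26:
  J(9) - R(17) = (9-17) mod 26 = 18 = S
  U(20) - S(18) = (20-18) mod 26 = 2 = C
  R(17) - R(17) = (17-17) mod 26 = 0 = A
  D(3) - S(18) = (3-18) mod 26 = 11 = L
  R(17) - R(17) = (17-17) mod 26 = 0 = A
  J(9) - S(18) = (9-18) mod 26 = 17 = R
Plaintext: SCALAR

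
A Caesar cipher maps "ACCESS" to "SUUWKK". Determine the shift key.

Step 1: Compare first letters: A (position 0) -> S (position 18).
Step 2: Shift = (18 - 0) mod 26 = 18.
The shift value is 18.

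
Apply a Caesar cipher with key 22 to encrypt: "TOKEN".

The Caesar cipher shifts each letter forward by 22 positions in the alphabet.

Step 1: For each letter, shift forward by 22 positions (mod 26).
  T (position 19) -> position (19+22) mod 26 = 15 -> P
  O (position 14) -> position (14+22) mod 26 = 10 -> K
  K (position 10) -> position (10+22) mod 26 = 6 -> G
  E (position 4) -> position (4+22) mod 26 = 0 -> A
  N (position 13) -> position (13+22) mod 26 = 9 -> J
Result: PKGAJ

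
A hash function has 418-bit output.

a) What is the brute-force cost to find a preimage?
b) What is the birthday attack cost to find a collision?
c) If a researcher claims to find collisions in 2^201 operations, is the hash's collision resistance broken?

Step 1: Preimage resistance requires brute-force of 2^418 operations.
Step 2: Collision resistance (birthday bound) = 2^(418/2) = 2^209.
Step 3: The claimed attack costs 2^201 operations.
Step 4: Since 2^201 < 2^209, the claimed attack beats the generic birthday bound, so collision resistance is broken.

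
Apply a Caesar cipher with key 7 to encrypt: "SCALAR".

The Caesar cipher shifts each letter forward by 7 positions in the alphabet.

Step 1: For each letter, shift forward by 7 positions (mod 26).
  S (position 18) -> position (18+7) mod 26 = 25 -> Z
  C (position 2) -> position (2+7) mod 26 = 9 -> J
  A (position 0) -> position (0+7) mod 26 = 7 -> H
  L (position 11) -> position (11+7) mod 26 = 18 -> S
  A (position 0) -> position (0+7) mod 26 = 7 -> H
  R (position 17) -> position (17+7) mod 26 = 24 -> Y
Result: ZJHSHY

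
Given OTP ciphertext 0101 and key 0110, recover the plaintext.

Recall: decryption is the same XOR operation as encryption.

Step 1: XOR ciphertext with key:
  Ciphertext: 0101
  Key:        0110
  XOR:        0011
Step 2: Plaintext = 0011 = 3 in decimal.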